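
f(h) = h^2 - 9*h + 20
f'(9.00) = 9.00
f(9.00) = 20.00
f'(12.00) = 15.00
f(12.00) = 56.00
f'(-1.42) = -11.84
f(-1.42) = 34.80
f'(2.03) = -4.94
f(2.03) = 5.85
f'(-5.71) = -20.42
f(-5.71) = 103.99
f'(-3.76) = -16.52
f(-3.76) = 67.98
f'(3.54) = -1.92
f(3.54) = 0.67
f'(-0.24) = -9.48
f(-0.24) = 22.22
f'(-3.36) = -15.72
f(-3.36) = 61.53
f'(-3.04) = -15.08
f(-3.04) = 56.60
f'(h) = 2*h - 9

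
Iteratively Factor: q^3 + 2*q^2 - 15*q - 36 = (q + 3)*(q^2 - q - 12) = (q + 3)^2*(q - 4)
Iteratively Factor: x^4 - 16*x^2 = (x)*(x^3 - 16*x) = x^2*(x^2 - 16) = x^2*(x - 4)*(x + 4)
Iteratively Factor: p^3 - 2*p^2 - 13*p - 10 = (p + 1)*(p^2 - 3*p - 10) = (p + 1)*(p + 2)*(p - 5)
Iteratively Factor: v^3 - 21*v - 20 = (v - 5)*(v^2 + 5*v + 4) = (v - 5)*(v + 4)*(v + 1)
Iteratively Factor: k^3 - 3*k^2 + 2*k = (k - 2)*(k^2 - k) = k*(k - 2)*(k - 1)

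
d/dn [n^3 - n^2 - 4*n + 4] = 3*n^2 - 2*n - 4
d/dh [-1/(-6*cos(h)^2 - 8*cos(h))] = (3*cos(h) + 2)*sin(h)/((3*cos(h) + 4)^2*cos(h)^2)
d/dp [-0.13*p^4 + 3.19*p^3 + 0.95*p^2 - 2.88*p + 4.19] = -0.52*p^3 + 9.57*p^2 + 1.9*p - 2.88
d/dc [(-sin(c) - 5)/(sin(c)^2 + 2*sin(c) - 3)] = (sin(c)^2 + 10*sin(c) + 13)*cos(c)/(sin(c)^2 + 2*sin(c) - 3)^2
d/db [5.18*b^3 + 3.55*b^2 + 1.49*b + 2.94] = 15.54*b^2 + 7.1*b + 1.49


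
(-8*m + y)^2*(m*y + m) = 64*m^3*y + 64*m^3 - 16*m^2*y^2 - 16*m^2*y + m*y^3 + m*y^2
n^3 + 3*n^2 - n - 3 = (n - 1)*(n + 1)*(n + 3)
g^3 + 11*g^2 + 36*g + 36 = (g + 2)*(g + 3)*(g + 6)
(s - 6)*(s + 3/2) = s^2 - 9*s/2 - 9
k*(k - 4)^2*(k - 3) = k^4 - 11*k^3 + 40*k^2 - 48*k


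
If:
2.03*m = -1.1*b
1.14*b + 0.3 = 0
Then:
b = -0.26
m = 0.14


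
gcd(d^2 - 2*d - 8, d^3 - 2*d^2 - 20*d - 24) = d + 2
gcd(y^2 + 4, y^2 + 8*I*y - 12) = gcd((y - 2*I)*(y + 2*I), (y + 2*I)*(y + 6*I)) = y + 2*I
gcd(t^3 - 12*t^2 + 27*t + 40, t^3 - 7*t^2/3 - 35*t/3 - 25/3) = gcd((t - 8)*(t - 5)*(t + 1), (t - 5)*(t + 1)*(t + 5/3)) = t^2 - 4*t - 5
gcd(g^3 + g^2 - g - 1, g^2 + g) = g + 1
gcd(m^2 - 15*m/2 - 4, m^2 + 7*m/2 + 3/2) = m + 1/2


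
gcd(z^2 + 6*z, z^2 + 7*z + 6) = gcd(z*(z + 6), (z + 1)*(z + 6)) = z + 6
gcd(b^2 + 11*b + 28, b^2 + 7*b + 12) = b + 4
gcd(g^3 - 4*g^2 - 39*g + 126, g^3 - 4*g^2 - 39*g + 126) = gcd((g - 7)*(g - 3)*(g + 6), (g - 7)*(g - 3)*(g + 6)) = g^3 - 4*g^2 - 39*g + 126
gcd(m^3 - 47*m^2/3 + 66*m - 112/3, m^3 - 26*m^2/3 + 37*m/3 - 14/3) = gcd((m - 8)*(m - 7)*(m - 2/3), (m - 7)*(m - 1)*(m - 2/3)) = m^2 - 23*m/3 + 14/3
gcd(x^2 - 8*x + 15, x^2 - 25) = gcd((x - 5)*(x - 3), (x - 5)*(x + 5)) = x - 5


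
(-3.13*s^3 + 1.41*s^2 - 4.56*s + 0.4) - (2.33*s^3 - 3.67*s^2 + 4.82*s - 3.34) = -5.46*s^3 + 5.08*s^2 - 9.38*s + 3.74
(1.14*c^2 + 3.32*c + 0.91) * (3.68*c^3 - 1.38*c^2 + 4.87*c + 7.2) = 4.1952*c^5 + 10.6444*c^4 + 4.319*c^3 + 23.1206*c^2 + 28.3357*c + 6.552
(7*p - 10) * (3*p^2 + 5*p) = 21*p^3 + 5*p^2 - 50*p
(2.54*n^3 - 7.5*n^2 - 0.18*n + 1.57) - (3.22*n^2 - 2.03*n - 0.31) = 2.54*n^3 - 10.72*n^2 + 1.85*n + 1.88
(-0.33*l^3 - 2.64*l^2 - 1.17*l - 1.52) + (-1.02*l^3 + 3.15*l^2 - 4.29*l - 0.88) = -1.35*l^3 + 0.51*l^2 - 5.46*l - 2.4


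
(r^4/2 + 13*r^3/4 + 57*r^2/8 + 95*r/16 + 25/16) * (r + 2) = r^5/2 + 17*r^4/4 + 109*r^3/8 + 323*r^2/16 + 215*r/16 + 25/8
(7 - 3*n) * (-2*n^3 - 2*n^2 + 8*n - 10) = 6*n^4 - 8*n^3 - 38*n^2 + 86*n - 70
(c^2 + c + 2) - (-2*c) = c^2 + 3*c + 2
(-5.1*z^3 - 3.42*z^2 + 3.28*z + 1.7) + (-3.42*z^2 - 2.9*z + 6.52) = -5.1*z^3 - 6.84*z^2 + 0.38*z + 8.22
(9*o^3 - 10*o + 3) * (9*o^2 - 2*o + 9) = 81*o^5 - 18*o^4 - 9*o^3 + 47*o^2 - 96*o + 27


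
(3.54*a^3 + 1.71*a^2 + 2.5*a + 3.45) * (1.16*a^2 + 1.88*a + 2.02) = 4.1064*a^5 + 8.6388*a^4 + 13.2656*a^3 + 12.1562*a^2 + 11.536*a + 6.969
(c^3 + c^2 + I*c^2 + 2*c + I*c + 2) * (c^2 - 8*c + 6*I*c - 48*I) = c^5 - 7*c^4 + 7*I*c^4 - 12*c^3 - 49*I*c^3 + 28*c^2 - 44*I*c^2 + 32*c - 84*I*c - 96*I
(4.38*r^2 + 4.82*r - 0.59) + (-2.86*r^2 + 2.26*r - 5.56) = 1.52*r^2 + 7.08*r - 6.15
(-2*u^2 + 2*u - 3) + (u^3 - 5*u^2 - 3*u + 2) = u^3 - 7*u^2 - u - 1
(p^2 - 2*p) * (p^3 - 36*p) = p^5 - 2*p^4 - 36*p^3 + 72*p^2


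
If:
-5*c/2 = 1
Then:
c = -2/5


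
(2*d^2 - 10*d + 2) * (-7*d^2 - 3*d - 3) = -14*d^4 + 64*d^3 + 10*d^2 + 24*d - 6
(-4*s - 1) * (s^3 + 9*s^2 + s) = -4*s^4 - 37*s^3 - 13*s^2 - s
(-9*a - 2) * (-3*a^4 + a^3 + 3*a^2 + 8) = 27*a^5 - 3*a^4 - 29*a^3 - 6*a^2 - 72*a - 16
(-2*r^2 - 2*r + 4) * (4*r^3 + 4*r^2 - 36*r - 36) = -8*r^5 - 16*r^4 + 80*r^3 + 160*r^2 - 72*r - 144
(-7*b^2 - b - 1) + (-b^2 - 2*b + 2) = -8*b^2 - 3*b + 1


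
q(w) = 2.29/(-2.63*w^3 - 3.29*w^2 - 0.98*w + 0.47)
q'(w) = 2.29*(7.89*w^2 + 6.58*w + 0.98)/(-2.63*w^3 - 3.29*w^2 - 0.98*w + 0.47)^2 = (18.0681*w^2 + 15.0682*w + 2.2442)/(2.63*w^3 + 3.29*w^2 + 0.98*w - 0.47)^2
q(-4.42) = 0.01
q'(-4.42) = 0.01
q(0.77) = -0.67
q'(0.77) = 2.08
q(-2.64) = 0.08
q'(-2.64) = 0.11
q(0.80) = -0.61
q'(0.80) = 1.82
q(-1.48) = 0.71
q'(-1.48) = 1.86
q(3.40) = -0.02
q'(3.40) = 0.01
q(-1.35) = 1.01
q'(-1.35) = 2.88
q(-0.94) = 3.43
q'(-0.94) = 9.05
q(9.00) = -0.00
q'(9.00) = 0.00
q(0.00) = 4.87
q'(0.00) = 10.16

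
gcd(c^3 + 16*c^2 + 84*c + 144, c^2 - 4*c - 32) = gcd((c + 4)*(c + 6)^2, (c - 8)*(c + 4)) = c + 4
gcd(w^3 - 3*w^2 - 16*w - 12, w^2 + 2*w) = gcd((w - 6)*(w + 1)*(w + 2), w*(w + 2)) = w + 2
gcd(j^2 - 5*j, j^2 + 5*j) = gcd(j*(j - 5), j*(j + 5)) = j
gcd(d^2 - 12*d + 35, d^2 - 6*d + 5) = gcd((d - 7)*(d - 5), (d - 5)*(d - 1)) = d - 5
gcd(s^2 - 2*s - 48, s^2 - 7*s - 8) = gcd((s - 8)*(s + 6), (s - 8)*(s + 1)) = s - 8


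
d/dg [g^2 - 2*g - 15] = 2*g - 2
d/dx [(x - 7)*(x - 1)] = 2*x - 8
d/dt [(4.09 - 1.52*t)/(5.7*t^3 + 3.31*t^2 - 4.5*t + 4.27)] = (17.328*t^3 - 64.9078*t^2 - 27.0758*t + 11.9146)/(32.49*t^6 + 37.734*t^5 - 40.3439*t^4 + 18.888*t^3 + 48.5174*t^2 - 38.43*t + 18.2329)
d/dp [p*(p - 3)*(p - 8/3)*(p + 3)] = 4*p^3 - 8*p^2 - 18*p + 24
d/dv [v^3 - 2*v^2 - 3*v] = 3*v^2 - 4*v - 3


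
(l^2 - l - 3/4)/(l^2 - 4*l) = (l^2 - l - 3/4)/(l*(l - 4))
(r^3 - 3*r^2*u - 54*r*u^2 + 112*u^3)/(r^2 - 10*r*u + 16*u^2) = r + 7*u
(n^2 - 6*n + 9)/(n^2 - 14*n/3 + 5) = 3*(n - 3)/(3*n - 5)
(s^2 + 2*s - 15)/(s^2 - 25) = (s - 3)/(s - 5)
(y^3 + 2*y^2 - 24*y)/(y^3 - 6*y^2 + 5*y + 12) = y*(y + 6)/(y^2 - 2*y - 3)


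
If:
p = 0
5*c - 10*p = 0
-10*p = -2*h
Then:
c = 0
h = 0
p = 0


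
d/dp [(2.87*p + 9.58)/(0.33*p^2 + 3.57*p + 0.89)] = (0.9471*p^2 + 10.2459*p - (0.66*p + 3.57)*(2.87*p + 9.58) + 2.5543)/(0.33*p^2 + 3.57*p + 0.89)^2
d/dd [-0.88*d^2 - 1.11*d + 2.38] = -1.76*d - 1.11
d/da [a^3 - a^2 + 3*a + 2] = 3*a^2 - 2*a + 3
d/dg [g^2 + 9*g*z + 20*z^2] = 2*g + 9*z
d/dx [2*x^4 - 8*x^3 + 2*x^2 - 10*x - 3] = 8*x^3 - 24*x^2 + 4*x - 10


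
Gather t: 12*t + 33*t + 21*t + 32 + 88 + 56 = 66*t + 176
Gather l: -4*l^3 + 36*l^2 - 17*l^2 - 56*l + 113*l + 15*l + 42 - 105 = -4*l^3 + 19*l^2 + 72*l - 63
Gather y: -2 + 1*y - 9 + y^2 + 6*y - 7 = y^2 + 7*y - 18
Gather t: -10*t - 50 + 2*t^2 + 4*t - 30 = 2*t^2 - 6*t - 80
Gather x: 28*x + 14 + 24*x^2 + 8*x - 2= 24*x^2 + 36*x + 12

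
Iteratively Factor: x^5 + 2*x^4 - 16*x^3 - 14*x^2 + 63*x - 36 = (x + 4)*(x^4 - 2*x^3 - 8*x^2 + 18*x - 9) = (x - 3)*(x + 4)*(x^3 + x^2 - 5*x + 3) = (x - 3)*(x - 1)*(x + 4)*(x^2 + 2*x - 3) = (x - 3)*(x - 1)^2*(x + 4)*(x + 3)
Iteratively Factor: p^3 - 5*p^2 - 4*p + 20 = (p + 2)*(p^2 - 7*p + 10) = (p - 2)*(p + 2)*(p - 5)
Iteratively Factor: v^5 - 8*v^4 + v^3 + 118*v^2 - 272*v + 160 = (v - 5)*(v^4 - 3*v^3 - 14*v^2 + 48*v - 32) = (v - 5)*(v - 4)*(v^3 + v^2 - 10*v + 8) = (v - 5)*(v - 4)*(v - 1)*(v^2 + 2*v - 8) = (v - 5)*(v - 4)*(v - 1)*(v + 4)*(v - 2)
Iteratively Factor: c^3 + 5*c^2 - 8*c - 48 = (c - 3)*(c^2 + 8*c + 16) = (c - 3)*(c + 4)*(c + 4)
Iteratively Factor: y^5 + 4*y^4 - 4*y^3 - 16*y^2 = (y + 4)*(y^4 - 4*y^2) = (y - 2)*(y + 4)*(y^3 + 2*y^2) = y*(y - 2)*(y + 4)*(y^2 + 2*y) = y*(y - 2)*(y + 2)*(y + 4)*(y)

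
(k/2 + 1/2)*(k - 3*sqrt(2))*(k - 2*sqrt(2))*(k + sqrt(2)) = k^4/2 - 2*sqrt(2)*k^3 + k^3/2 - 2*sqrt(2)*k^2 + k^2 + k + 6*sqrt(2)*k + 6*sqrt(2)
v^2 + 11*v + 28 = (v + 4)*(v + 7)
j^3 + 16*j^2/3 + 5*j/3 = j*(j + 1/3)*(j + 5)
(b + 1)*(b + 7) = b^2 + 8*b + 7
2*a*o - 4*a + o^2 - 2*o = (2*a + o)*(o - 2)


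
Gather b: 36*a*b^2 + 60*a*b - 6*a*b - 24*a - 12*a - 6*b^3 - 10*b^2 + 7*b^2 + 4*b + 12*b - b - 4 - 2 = -36*a - 6*b^3 + b^2*(36*a - 3) + b*(54*a + 15) - 6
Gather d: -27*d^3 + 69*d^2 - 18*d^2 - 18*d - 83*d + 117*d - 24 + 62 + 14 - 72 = -27*d^3 + 51*d^2 + 16*d - 20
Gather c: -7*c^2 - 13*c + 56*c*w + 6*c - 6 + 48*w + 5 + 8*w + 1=-7*c^2 + c*(56*w - 7) + 56*w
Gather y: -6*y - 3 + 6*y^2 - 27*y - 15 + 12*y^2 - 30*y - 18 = 18*y^2 - 63*y - 36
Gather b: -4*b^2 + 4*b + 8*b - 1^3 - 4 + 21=-4*b^2 + 12*b + 16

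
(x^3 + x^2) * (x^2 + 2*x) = x^5 + 3*x^4 + 2*x^3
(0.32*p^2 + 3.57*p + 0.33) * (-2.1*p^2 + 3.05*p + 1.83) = -0.672*p^4 - 6.521*p^3 + 10.7811*p^2 + 7.5396*p + 0.6039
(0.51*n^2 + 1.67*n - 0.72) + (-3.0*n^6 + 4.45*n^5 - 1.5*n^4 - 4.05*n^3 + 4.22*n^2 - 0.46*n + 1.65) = -3.0*n^6 + 4.45*n^5 - 1.5*n^4 - 4.05*n^3 + 4.73*n^2 + 1.21*n + 0.93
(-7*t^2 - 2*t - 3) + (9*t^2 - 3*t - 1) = 2*t^2 - 5*t - 4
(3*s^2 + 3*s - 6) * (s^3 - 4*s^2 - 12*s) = 3*s^5 - 9*s^4 - 54*s^3 - 12*s^2 + 72*s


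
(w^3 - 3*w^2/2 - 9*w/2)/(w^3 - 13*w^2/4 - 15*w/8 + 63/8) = 4*w/(4*w - 7)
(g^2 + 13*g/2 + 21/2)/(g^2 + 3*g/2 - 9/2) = (2*g + 7)/(2*g - 3)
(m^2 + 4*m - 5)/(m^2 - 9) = (m^2 + 4*m - 5)/(m^2 - 9)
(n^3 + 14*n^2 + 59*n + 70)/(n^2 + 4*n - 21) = (n^2 + 7*n + 10)/(n - 3)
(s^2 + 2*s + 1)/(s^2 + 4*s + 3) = (s + 1)/(s + 3)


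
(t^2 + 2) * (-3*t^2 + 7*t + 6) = -3*t^4 + 7*t^3 + 14*t + 12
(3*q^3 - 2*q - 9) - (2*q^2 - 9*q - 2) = 3*q^3 - 2*q^2 + 7*q - 7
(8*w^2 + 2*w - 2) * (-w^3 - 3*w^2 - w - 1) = -8*w^5 - 26*w^4 - 12*w^3 - 4*w^2 + 2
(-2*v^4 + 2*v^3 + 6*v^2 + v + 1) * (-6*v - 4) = 12*v^5 - 4*v^4 - 44*v^3 - 30*v^2 - 10*v - 4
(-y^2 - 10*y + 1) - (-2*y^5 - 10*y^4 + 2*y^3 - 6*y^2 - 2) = 2*y^5 + 10*y^4 - 2*y^3 + 5*y^2 - 10*y + 3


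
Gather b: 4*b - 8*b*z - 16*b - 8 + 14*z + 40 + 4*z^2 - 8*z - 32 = b*(-8*z - 12) + 4*z^2 + 6*z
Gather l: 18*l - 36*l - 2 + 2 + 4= 4 - 18*l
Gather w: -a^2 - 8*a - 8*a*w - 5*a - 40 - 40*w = -a^2 - 13*a + w*(-8*a - 40) - 40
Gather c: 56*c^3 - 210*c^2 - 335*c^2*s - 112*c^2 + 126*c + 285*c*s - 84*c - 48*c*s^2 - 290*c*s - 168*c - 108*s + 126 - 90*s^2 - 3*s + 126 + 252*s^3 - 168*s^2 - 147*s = 56*c^3 + c^2*(-335*s - 322) + c*(-48*s^2 - 5*s - 126) + 252*s^3 - 258*s^2 - 258*s + 252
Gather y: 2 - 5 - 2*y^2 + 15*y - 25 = -2*y^2 + 15*y - 28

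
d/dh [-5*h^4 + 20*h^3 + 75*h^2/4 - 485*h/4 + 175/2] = -20*h^3 + 60*h^2 + 75*h/2 - 485/4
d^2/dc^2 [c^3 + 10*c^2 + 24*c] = 6*c + 20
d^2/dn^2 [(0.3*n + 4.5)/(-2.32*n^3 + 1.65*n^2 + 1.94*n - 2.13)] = (-9.68832*n^5 - 283.7592*n^4 + 271.28202*n^3 + 65.80386*n^2 + 40.6701*n - 67.98222)/(12.487168*n^9 - 26.64288*n^8 - 12.376968*n^7 + 74.459331*n^6 - 38.572134*n^5 - 58.753269*n^4 + 65.18422*n^3 + 1.591749*n^2 - 26.404758*n + 9.663597)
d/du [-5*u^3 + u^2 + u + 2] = -15*u^2 + 2*u + 1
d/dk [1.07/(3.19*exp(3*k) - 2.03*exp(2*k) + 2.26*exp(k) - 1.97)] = (-10.2399*exp(2*k) + 4.3442*exp(k) - 2.4182)*exp(k)/(3.19*exp(3*k) - 2.03*exp(2*k) + 2.26*exp(k) - 1.97)^2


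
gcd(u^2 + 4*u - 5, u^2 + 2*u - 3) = u - 1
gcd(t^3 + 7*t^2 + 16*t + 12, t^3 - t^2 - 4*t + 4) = t + 2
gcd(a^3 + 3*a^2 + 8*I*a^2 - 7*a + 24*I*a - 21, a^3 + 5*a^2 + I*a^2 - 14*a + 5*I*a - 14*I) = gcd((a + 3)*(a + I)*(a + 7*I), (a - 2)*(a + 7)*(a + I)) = a + I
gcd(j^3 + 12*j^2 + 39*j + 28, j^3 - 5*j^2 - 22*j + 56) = j + 4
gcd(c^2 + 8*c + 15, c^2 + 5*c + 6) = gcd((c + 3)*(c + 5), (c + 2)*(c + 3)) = c + 3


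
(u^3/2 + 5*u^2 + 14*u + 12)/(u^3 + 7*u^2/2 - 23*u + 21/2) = (u^3 + 10*u^2 + 28*u + 24)/(2*u^3 + 7*u^2 - 46*u + 21)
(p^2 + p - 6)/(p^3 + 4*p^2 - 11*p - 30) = (p^2 + p - 6)/(p^3 + 4*p^2 - 11*p - 30)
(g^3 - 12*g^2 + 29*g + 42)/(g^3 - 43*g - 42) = (g - 6)/(g + 6)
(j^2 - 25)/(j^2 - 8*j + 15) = (j + 5)/(j - 3)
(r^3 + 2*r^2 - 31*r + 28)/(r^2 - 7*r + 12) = (r^2 + 6*r - 7)/(r - 3)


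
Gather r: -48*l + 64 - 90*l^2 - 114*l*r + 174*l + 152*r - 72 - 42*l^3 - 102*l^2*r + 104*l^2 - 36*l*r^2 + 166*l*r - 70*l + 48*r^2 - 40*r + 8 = -42*l^3 + 14*l^2 + 56*l + r^2*(48 - 36*l) + r*(-102*l^2 + 52*l + 112)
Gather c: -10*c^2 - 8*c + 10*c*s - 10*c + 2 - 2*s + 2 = -10*c^2 + c*(10*s - 18) - 2*s + 4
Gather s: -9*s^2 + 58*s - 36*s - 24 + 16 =-9*s^2 + 22*s - 8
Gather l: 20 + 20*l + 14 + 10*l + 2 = 30*l + 36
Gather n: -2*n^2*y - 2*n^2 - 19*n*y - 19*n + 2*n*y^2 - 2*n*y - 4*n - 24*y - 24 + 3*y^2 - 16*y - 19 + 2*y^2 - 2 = n^2*(-2*y - 2) + n*(2*y^2 - 21*y - 23) + 5*y^2 - 40*y - 45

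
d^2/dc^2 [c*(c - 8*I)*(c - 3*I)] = 6*c - 22*I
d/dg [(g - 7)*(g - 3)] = 2*g - 10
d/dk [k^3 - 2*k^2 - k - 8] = 3*k^2 - 4*k - 1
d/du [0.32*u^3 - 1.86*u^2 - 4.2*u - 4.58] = 0.96*u^2 - 3.72*u - 4.2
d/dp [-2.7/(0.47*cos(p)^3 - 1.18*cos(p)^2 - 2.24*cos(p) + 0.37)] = (-3.807*cos(p)^2 + 6.372*cos(p) + 6.048)*sin(p)/(0.47*cos(p)^3 - 1.18*cos(p)^2 - 2.24*cos(p) + 0.37)^2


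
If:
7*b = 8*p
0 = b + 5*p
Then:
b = 0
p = 0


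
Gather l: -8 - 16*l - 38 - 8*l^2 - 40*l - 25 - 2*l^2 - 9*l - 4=-10*l^2 - 65*l - 75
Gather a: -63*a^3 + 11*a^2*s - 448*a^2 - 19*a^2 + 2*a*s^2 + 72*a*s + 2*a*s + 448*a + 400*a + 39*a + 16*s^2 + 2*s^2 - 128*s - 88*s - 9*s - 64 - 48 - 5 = -63*a^3 + a^2*(11*s - 467) + a*(2*s^2 + 74*s + 887) + 18*s^2 - 225*s - 117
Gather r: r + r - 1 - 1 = 2*r - 2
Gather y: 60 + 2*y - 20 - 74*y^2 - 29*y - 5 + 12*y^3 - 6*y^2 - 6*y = 12*y^3 - 80*y^2 - 33*y + 35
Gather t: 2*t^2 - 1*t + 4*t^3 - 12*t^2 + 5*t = 4*t^3 - 10*t^2 + 4*t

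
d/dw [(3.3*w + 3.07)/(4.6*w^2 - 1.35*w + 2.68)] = (-15.18*w^2 - 28.244*w + 12.9885)/(21.16*w^4 - 12.42*w^3 + 26.4785*w^2 - 7.236*w + 7.1824)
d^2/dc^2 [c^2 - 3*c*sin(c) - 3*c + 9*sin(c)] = 3*c*sin(c) - 9*sin(c) - 6*cos(c) + 2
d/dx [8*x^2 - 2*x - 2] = 16*x - 2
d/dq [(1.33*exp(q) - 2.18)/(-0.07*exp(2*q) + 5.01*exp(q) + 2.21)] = (0.0931*exp(2*q) - 0.3052*exp(q) + 13.8611)*exp(q)/(0.0049*exp(4*q) - 0.7014*exp(3*q) + 24.7907*exp(2*q) + 22.1442*exp(q) + 4.8841)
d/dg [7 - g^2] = -2*g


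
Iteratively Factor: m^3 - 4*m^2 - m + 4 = (m - 4)*(m^2 - 1) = (m - 4)*(m - 1)*(m + 1)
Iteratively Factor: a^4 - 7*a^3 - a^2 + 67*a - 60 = (a - 1)*(a^3 - 6*a^2 - 7*a + 60) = (a - 4)*(a - 1)*(a^2 - 2*a - 15) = (a - 5)*(a - 4)*(a - 1)*(a + 3)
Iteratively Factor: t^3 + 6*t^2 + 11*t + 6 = (t + 3)*(t^2 + 3*t + 2) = (t + 2)*(t + 3)*(t + 1)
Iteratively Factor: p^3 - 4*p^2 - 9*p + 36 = (p - 3)*(p^2 - p - 12) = (p - 4)*(p - 3)*(p + 3)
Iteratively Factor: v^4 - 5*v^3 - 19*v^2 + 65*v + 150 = (v + 2)*(v^3 - 7*v^2 - 5*v + 75) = (v + 2)*(v + 3)*(v^2 - 10*v + 25) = (v - 5)*(v + 2)*(v + 3)*(v - 5)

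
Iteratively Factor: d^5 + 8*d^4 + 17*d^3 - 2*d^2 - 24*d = (d)*(d^4 + 8*d^3 + 17*d^2 - 2*d - 24) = d*(d - 1)*(d^3 + 9*d^2 + 26*d + 24) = d*(d - 1)*(d + 4)*(d^2 + 5*d + 6) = d*(d - 1)*(d + 2)*(d + 4)*(d + 3)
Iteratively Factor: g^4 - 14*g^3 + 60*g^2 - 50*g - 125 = (g + 1)*(g^3 - 15*g^2 + 75*g - 125) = (g - 5)*(g + 1)*(g^2 - 10*g + 25) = (g - 5)^2*(g + 1)*(g - 5)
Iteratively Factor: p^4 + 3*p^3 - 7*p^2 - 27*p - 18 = (p + 2)*(p^3 + p^2 - 9*p - 9) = (p + 2)*(p + 3)*(p^2 - 2*p - 3) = (p - 3)*(p + 2)*(p + 3)*(p + 1)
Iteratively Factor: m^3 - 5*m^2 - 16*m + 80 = (m - 5)*(m^2 - 16) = (m - 5)*(m + 4)*(m - 4)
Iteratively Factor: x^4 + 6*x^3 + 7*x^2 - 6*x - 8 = (x - 1)*(x^3 + 7*x^2 + 14*x + 8) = (x - 1)*(x + 2)*(x^2 + 5*x + 4) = (x - 1)*(x + 1)*(x + 2)*(x + 4)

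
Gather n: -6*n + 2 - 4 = -6*n - 2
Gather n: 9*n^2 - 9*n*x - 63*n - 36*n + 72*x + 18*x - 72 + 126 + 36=9*n^2 + n*(-9*x - 99) + 90*x + 90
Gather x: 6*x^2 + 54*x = 6*x^2 + 54*x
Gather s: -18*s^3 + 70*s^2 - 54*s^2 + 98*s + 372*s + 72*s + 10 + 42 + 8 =-18*s^3 + 16*s^2 + 542*s + 60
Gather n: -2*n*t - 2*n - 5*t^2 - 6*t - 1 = n*(-2*t - 2) - 5*t^2 - 6*t - 1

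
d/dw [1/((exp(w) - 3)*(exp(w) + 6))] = (-2*exp(w) - 3)*exp(w)/(exp(4*w) + 6*exp(3*w) - 27*exp(2*w) - 108*exp(w) + 324)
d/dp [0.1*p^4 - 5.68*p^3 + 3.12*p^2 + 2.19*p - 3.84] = 0.4*p^3 - 17.04*p^2 + 6.24*p + 2.19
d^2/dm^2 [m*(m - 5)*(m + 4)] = 6*m - 2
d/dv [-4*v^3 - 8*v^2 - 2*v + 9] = -12*v^2 - 16*v - 2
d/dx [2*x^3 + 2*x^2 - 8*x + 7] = 6*x^2 + 4*x - 8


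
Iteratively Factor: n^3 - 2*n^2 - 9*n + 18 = (n + 3)*(n^2 - 5*n + 6) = (n - 3)*(n + 3)*(n - 2)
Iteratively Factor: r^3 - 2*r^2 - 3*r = (r)*(r^2 - 2*r - 3) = r*(r + 1)*(r - 3)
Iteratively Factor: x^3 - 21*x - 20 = (x + 1)*(x^2 - x - 20) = (x + 1)*(x + 4)*(x - 5)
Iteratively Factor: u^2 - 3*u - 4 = (u + 1)*(u - 4)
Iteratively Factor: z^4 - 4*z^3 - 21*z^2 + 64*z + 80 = (z + 1)*(z^3 - 5*z^2 - 16*z + 80) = (z - 5)*(z + 1)*(z^2 - 16) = (z - 5)*(z - 4)*(z + 1)*(z + 4)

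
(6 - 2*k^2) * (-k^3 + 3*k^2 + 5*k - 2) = 2*k^5 - 6*k^4 - 16*k^3 + 22*k^2 + 30*k - 12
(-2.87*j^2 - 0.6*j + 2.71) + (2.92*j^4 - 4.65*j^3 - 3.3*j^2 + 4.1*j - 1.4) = 2.92*j^4 - 4.65*j^3 - 6.17*j^2 + 3.5*j + 1.31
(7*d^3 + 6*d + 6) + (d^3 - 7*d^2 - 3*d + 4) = 8*d^3 - 7*d^2 + 3*d + 10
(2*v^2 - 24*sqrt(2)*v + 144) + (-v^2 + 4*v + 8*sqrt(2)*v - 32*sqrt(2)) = v^2 - 16*sqrt(2)*v + 4*v - 32*sqrt(2) + 144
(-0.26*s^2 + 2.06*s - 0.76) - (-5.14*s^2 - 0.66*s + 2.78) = 4.88*s^2 + 2.72*s - 3.54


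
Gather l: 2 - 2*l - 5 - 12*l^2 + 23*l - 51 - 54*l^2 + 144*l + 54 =-66*l^2 + 165*l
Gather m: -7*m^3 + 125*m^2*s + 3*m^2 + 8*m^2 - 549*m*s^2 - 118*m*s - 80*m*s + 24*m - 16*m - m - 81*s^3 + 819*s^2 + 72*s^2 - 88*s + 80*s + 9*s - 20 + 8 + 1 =-7*m^3 + m^2*(125*s + 11) + m*(-549*s^2 - 198*s + 7) - 81*s^3 + 891*s^2 + s - 11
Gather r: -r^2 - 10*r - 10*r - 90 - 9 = -r^2 - 20*r - 99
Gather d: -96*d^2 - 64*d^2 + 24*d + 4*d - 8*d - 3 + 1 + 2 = -160*d^2 + 20*d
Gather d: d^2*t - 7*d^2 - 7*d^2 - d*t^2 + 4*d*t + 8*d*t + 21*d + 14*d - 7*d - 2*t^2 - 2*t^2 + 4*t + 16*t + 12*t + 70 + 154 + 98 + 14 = d^2*(t - 14) + d*(-t^2 + 12*t + 28) - 4*t^2 + 32*t + 336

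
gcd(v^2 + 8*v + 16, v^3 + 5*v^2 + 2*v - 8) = v + 4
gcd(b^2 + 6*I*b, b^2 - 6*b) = b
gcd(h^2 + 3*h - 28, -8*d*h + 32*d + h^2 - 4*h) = h - 4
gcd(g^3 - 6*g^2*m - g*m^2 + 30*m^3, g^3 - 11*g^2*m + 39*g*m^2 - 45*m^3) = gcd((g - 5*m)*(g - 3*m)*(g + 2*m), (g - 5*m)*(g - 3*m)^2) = g^2 - 8*g*m + 15*m^2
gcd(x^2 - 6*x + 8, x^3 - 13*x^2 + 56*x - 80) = x - 4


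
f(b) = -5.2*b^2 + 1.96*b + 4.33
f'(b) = 1.96 - 10.4*b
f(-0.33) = 3.12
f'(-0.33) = 5.39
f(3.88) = -66.35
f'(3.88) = -38.39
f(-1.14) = -4.66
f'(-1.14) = 13.82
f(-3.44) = -63.95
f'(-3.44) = 37.74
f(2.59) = -25.48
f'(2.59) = -24.98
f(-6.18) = -206.38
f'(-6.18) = 66.23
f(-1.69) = -13.83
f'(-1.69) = 19.54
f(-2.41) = -30.60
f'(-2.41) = 27.02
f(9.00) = -399.23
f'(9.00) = -91.64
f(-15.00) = -1195.07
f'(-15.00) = 157.96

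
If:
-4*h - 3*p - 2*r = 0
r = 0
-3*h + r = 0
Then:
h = 0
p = 0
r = 0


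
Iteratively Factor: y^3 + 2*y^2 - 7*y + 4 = (y - 1)*(y^2 + 3*y - 4) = (y - 1)^2*(y + 4)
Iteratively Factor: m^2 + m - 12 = (m + 4)*(m - 3)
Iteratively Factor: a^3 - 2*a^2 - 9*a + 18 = (a - 2)*(a^2 - 9) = (a - 3)*(a - 2)*(a + 3)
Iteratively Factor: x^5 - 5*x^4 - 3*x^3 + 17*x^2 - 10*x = (x - 1)*(x^4 - 4*x^3 - 7*x^2 + 10*x) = (x - 1)^2*(x^3 - 3*x^2 - 10*x) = (x - 1)^2*(x + 2)*(x^2 - 5*x) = (x - 5)*(x - 1)^2*(x + 2)*(x)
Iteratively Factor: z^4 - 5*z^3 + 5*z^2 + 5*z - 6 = (z - 1)*(z^3 - 4*z^2 + z + 6) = (z - 3)*(z - 1)*(z^2 - z - 2) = (z - 3)*(z - 1)*(z + 1)*(z - 2)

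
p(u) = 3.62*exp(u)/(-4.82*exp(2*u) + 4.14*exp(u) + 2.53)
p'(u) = 3.62*(9.64*exp(2*u) - 4.14*exp(u))*exp(u)/(-4.82*exp(2*u) + 4.14*exp(u) + 2.53)^2 + 3.62*exp(u)/(-4.82*exp(2*u) + 4.14*exp(u) + 2.53) = (17.4484*exp(2*u) + 9.1586)*exp(u)/(23.2324*exp(4*u) - 39.9096*exp(3*u) - 7.2496*exp(2*u) + 20.9484*exp(u) + 6.4009)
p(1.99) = -0.12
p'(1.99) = 0.14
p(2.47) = -0.07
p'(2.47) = 0.07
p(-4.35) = 0.02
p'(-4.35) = 0.02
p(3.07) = -0.04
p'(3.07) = 0.04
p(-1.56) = 0.24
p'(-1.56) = 0.21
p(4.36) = -0.01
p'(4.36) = 0.01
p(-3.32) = 0.05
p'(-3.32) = 0.05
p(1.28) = -0.29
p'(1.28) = 0.42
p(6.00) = 0.00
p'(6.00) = 0.00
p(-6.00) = 0.00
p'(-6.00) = 0.00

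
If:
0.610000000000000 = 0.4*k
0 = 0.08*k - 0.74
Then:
No Solution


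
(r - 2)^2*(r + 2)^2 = r^4 - 8*r^2 + 16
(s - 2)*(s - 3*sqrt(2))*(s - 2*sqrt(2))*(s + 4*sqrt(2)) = s^4 - 2*s^3 - sqrt(2)*s^3 - 28*s^2 + 2*sqrt(2)*s^2 + 56*s + 48*sqrt(2)*s - 96*sqrt(2)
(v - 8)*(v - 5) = v^2 - 13*v + 40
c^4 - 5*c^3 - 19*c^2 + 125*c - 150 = (c - 5)*(c - 3)*(c - 2)*(c + 5)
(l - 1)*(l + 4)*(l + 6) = l^3 + 9*l^2 + 14*l - 24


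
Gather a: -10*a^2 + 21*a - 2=-10*a^2 + 21*a - 2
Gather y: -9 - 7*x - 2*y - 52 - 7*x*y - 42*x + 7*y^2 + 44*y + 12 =-49*x + 7*y^2 + y*(42 - 7*x) - 49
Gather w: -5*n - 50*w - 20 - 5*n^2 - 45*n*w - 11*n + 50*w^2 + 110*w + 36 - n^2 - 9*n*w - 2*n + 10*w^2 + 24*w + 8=-6*n^2 - 18*n + 60*w^2 + w*(84 - 54*n) + 24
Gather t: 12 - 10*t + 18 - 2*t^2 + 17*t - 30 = -2*t^2 + 7*t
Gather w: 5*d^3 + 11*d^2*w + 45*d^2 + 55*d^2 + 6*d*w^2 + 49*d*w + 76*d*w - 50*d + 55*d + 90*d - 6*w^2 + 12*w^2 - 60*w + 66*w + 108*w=5*d^3 + 100*d^2 + 95*d + w^2*(6*d + 6) + w*(11*d^2 + 125*d + 114)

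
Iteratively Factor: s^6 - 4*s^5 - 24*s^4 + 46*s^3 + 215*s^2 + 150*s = (s - 5)*(s^5 + s^4 - 19*s^3 - 49*s^2 - 30*s) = (s - 5)^2*(s^4 + 6*s^3 + 11*s^2 + 6*s) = (s - 5)^2*(s + 1)*(s^3 + 5*s^2 + 6*s) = (s - 5)^2*(s + 1)*(s + 3)*(s^2 + 2*s) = s*(s - 5)^2*(s + 1)*(s + 3)*(s + 2)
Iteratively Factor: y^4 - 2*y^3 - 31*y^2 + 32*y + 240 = (y - 5)*(y^3 + 3*y^2 - 16*y - 48) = (y - 5)*(y + 4)*(y^2 - y - 12) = (y - 5)*(y + 3)*(y + 4)*(y - 4)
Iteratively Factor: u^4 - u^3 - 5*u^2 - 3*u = (u + 1)*(u^3 - 2*u^2 - 3*u) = (u - 3)*(u + 1)*(u^2 + u) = u*(u - 3)*(u + 1)*(u + 1)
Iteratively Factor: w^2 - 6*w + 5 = (w - 1)*(w - 5)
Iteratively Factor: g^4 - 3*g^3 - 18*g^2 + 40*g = (g - 5)*(g^3 + 2*g^2 - 8*g) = (g - 5)*(g + 4)*(g^2 - 2*g) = g*(g - 5)*(g + 4)*(g - 2)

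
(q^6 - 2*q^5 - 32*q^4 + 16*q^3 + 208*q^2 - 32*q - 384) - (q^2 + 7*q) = q^6 - 2*q^5 - 32*q^4 + 16*q^3 + 207*q^2 - 39*q - 384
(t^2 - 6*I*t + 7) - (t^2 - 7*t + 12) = 7*t - 6*I*t - 5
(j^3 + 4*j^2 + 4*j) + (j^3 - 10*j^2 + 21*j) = 2*j^3 - 6*j^2 + 25*j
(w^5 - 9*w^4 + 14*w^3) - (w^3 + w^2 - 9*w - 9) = w^5 - 9*w^4 + 13*w^3 - w^2 + 9*w + 9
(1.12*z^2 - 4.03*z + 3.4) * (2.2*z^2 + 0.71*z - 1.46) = 2.464*z^4 - 8.0708*z^3 + 2.9835*z^2 + 8.2978*z - 4.964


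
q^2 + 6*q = q*(q + 6)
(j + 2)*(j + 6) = j^2 + 8*j + 12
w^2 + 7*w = w*(w + 7)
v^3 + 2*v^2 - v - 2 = (v - 1)*(v + 1)*(v + 2)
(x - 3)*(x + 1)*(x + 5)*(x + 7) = x^4 + 10*x^3 + 8*x^2 - 106*x - 105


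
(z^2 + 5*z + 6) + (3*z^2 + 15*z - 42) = 4*z^2 + 20*z - 36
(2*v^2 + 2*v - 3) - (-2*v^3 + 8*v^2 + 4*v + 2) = 2*v^3 - 6*v^2 - 2*v - 5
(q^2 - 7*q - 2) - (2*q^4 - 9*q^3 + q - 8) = -2*q^4 + 9*q^3 + q^2 - 8*q + 6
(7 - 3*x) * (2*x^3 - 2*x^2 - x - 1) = -6*x^4 + 20*x^3 - 11*x^2 - 4*x - 7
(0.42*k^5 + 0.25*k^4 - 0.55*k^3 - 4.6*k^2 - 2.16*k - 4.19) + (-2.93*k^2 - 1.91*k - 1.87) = 0.42*k^5 + 0.25*k^4 - 0.55*k^3 - 7.53*k^2 - 4.07*k - 6.06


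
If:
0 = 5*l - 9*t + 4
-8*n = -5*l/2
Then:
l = 9*t/5 - 4/5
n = 9*t/16 - 1/4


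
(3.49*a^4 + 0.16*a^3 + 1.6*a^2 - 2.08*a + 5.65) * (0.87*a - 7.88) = 3.0363*a^5 - 27.362*a^4 + 0.1312*a^3 - 14.4176*a^2 + 21.3059*a - 44.522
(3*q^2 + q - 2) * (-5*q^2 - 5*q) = -15*q^4 - 20*q^3 + 5*q^2 + 10*q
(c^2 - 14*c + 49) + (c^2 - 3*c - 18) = 2*c^2 - 17*c + 31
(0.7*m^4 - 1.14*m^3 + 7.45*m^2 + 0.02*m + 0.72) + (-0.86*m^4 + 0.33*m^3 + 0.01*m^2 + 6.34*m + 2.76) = -0.16*m^4 - 0.81*m^3 + 7.46*m^2 + 6.36*m + 3.48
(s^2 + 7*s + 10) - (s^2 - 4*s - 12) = 11*s + 22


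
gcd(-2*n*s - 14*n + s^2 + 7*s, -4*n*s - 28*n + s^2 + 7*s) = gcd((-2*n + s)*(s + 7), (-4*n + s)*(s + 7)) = s + 7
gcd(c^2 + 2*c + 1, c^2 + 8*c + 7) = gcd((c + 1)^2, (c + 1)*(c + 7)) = c + 1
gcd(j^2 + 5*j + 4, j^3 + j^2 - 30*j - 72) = j + 4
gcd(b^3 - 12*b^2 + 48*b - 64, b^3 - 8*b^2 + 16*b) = b^2 - 8*b + 16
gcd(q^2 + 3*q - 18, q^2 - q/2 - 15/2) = q - 3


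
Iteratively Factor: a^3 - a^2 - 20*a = (a + 4)*(a^2 - 5*a) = (a - 5)*(a + 4)*(a)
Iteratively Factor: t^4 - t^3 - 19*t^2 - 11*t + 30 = (t + 3)*(t^3 - 4*t^2 - 7*t + 10) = (t - 1)*(t + 3)*(t^2 - 3*t - 10) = (t - 5)*(t - 1)*(t + 3)*(t + 2)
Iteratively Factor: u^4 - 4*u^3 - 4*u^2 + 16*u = (u)*(u^3 - 4*u^2 - 4*u + 16) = u*(u - 2)*(u^2 - 2*u - 8) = u*(u - 4)*(u - 2)*(u + 2)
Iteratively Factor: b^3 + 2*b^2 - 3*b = (b - 1)*(b^2 + 3*b) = b*(b - 1)*(b + 3)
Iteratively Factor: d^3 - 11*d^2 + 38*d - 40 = (d - 5)*(d^2 - 6*d + 8) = (d - 5)*(d - 2)*(d - 4)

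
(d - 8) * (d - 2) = d^2 - 10*d + 16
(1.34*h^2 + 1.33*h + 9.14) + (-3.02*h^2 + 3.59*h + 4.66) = -1.68*h^2 + 4.92*h + 13.8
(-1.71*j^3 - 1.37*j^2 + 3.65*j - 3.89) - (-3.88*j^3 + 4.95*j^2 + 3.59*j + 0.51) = 2.17*j^3 - 6.32*j^2 + 0.0600000000000001*j - 4.4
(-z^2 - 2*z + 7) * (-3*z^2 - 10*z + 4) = 3*z^4 + 16*z^3 - 5*z^2 - 78*z + 28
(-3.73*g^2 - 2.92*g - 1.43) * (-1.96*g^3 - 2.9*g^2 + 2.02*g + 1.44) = 7.3108*g^5 + 16.5402*g^4 + 3.7362*g^3 - 7.1226*g^2 - 7.0934*g - 2.0592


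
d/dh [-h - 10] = -1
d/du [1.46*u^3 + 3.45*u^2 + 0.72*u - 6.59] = 4.38*u^2 + 6.9*u + 0.72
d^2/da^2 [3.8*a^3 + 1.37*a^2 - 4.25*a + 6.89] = 22.8*a + 2.74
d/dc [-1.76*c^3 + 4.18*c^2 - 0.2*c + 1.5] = -5.28*c^2 + 8.36*c - 0.2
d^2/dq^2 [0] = 0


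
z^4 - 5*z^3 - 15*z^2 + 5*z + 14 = (z - 7)*(z - 1)*(z + 1)*(z + 2)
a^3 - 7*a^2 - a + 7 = (a - 7)*(a - 1)*(a + 1)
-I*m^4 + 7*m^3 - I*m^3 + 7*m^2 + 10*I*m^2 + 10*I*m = m*(m + 2*I)*(m + 5*I)*(-I*m - I)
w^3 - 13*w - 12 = (w - 4)*(w + 1)*(w + 3)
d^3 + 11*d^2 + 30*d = d*(d + 5)*(d + 6)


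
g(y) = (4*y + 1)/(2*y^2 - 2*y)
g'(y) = (2 - 4*y)*(4*y + 1)/(2*y^2 - 2*y)^2 + 4/(2*y^2 - 2*y) = (-2*y^2 - y + 1/2)/(y^2*(y^2 - 2*y + 1))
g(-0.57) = -0.72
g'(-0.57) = 0.52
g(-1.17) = -0.72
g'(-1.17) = -0.17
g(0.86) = -18.44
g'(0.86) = -126.87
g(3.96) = 0.72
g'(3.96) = -0.25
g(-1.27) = -0.71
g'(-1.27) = -0.18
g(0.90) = -25.56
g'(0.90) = -249.38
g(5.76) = 0.44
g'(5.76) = -0.10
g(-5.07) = -0.31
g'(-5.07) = -0.05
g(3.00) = 1.08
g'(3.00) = -0.57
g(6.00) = 0.42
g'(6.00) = -0.09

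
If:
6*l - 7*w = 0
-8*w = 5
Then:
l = -35/48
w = -5/8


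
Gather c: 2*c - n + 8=2*c - n + 8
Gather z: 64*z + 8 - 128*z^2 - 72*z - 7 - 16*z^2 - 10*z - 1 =-144*z^2 - 18*z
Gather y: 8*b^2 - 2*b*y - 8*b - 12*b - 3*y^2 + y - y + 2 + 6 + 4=8*b^2 - 2*b*y - 20*b - 3*y^2 + 12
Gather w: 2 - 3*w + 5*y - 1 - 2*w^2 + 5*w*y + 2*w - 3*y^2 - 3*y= -2*w^2 + w*(5*y - 1) - 3*y^2 + 2*y + 1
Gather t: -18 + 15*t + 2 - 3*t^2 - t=-3*t^2 + 14*t - 16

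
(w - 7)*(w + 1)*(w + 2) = w^3 - 4*w^2 - 19*w - 14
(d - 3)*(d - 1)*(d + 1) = d^3 - 3*d^2 - d + 3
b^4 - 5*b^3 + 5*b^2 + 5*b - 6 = (b - 3)*(b - 2)*(b - 1)*(b + 1)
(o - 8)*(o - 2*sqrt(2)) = o^2 - 8*o - 2*sqrt(2)*o + 16*sqrt(2)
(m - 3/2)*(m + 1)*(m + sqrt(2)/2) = m^3 - m^2/2 + sqrt(2)*m^2/2 - 3*m/2 - sqrt(2)*m/4 - 3*sqrt(2)/4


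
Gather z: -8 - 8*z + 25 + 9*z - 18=z - 1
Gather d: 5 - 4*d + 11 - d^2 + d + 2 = -d^2 - 3*d + 18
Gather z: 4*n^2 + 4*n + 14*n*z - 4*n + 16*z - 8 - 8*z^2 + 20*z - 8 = 4*n^2 - 8*z^2 + z*(14*n + 36) - 16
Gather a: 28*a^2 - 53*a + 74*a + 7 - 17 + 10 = 28*a^2 + 21*a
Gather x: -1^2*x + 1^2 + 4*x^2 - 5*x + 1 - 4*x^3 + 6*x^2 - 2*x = -4*x^3 + 10*x^2 - 8*x + 2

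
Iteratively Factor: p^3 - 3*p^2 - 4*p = (p + 1)*(p^2 - 4*p) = p*(p + 1)*(p - 4)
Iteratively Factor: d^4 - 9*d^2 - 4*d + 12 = (d - 3)*(d^3 + 3*d^2 - 4) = (d - 3)*(d + 2)*(d^2 + d - 2) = (d - 3)*(d - 1)*(d + 2)*(d + 2)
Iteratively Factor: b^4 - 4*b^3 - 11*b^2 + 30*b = (b - 2)*(b^3 - 2*b^2 - 15*b) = b*(b - 2)*(b^2 - 2*b - 15) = b*(b - 5)*(b - 2)*(b + 3)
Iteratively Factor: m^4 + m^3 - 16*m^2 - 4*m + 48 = (m - 3)*(m^3 + 4*m^2 - 4*m - 16) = (m - 3)*(m + 2)*(m^2 + 2*m - 8) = (m - 3)*(m - 2)*(m + 2)*(m + 4)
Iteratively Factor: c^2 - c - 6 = (c - 3)*(c + 2)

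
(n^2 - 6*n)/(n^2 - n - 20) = n*(6 - n)/(-n^2 + n + 20)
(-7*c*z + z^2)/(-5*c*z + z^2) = (7*c - z)/(5*c - z)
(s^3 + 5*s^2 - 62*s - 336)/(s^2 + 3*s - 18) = (s^2 - s - 56)/(s - 3)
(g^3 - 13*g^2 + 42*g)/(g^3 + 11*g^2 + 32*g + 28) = g*(g^2 - 13*g + 42)/(g^3 + 11*g^2 + 32*g + 28)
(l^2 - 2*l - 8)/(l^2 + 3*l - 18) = (l^2 - 2*l - 8)/(l^2 + 3*l - 18)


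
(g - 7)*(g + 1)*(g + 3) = g^3 - 3*g^2 - 25*g - 21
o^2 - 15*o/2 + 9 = (o - 6)*(o - 3/2)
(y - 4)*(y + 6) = y^2 + 2*y - 24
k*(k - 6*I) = k^2 - 6*I*k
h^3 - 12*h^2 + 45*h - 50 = (h - 5)^2*(h - 2)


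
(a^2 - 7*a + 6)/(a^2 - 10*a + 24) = (a - 1)/(a - 4)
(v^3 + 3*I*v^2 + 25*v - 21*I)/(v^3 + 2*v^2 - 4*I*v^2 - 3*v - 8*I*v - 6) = (v + 7*I)/(v + 2)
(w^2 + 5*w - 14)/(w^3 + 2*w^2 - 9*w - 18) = (w^2 + 5*w - 14)/(w^3 + 2*w^2 - 9*w - 18)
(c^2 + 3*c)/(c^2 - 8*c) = (c + 3)/(c - 8)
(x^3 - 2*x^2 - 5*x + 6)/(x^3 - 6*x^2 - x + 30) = (x - 1)/(x - 5)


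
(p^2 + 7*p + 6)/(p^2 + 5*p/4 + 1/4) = 4*(p + 6)/(4*p + 1)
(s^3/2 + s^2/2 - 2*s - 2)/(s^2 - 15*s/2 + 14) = (s^3 + s^2 - 4*s - 4)/(2*s^2 - 15*s + 28)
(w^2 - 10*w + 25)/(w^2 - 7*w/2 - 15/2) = 2*(w - 5)/(2*w + 3)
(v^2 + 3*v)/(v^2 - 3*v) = (v + 3)/(v - 3)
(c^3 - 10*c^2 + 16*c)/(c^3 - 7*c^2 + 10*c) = (c - 8)/(c - 5)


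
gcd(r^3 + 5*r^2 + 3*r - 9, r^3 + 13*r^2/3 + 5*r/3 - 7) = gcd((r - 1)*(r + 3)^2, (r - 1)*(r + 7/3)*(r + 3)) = r^2 + 2*r - 3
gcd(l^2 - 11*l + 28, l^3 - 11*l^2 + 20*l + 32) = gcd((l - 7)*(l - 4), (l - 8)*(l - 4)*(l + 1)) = l - 4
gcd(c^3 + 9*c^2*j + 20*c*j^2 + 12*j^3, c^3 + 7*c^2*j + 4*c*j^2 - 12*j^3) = c^2 + 8*c*j + 12*j^2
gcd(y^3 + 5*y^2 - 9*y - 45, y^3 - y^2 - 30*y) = y + 5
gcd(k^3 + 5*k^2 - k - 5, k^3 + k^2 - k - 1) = k^2 - 1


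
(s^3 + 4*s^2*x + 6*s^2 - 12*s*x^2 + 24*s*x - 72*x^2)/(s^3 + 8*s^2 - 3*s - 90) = (s^2 + 4*s*x - 12*x^2)/(s^2 + 2*s - 15)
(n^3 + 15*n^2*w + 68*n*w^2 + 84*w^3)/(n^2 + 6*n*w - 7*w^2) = (-n^2 - 8*n*w - 12*w^2)/(-n + w)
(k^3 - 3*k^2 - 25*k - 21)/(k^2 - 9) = (k^2 - 6*k - 7)/(k - 3)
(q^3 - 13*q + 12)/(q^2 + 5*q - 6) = (q^2 + q - 12)/(q + 6)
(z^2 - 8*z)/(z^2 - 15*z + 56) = z/(z - 7)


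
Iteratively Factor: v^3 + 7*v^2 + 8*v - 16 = (v + 4)*(v^2 + 3*v - 4) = (v - 1)*(v + 4)*(v + 4)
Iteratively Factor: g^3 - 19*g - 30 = (g + 3)*(g^2 - 3*g - 10) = (g + 2)*(g + 3)*(g - 5)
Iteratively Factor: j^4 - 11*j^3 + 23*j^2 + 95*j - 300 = (j + 3)*(j^3 - 14*j^2 + 65*j - 100) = (j - 5)*(j + 3)*(j^2 - 9*j + 20) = (j - 5)^2*(j + 3)*(j - 4)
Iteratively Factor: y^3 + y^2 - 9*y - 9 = (y - 3)*(y^2 + 4*y + 3) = (y - 3)*(y + 1)*(y + 3)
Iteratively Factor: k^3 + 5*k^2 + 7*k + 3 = (k + 1)*(k^2 + 4*k + 3) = (k + 1)^2*(k + 3)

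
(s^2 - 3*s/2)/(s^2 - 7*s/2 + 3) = s/(s - 2)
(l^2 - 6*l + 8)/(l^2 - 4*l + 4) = (l - 4)/(l - 2)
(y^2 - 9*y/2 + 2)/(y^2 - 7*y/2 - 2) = (2*y - 1)/(2*y + 1)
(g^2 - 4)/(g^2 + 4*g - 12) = (g + 2)/(g + 6)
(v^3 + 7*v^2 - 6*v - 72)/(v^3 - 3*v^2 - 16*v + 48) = (v + 6)/(v - 4)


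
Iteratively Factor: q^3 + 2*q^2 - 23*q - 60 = (q + 3)*(q^2 - q - 20) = (q - 5)*(q + 3)*(q + 4)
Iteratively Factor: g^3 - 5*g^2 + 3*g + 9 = (g + 1)*(g^2 - 6*g + 9) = (g - 3)*(g + 1)*(g - 3)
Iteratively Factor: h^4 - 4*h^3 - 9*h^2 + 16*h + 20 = (h + 2)*(h^3 - 6*h^2 + 3*h + 10) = (h + 1)*(h + 2)*(h^2 - 7*h + 10) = (h - 5)*(h + 1)*(h + 2)*(h - 2)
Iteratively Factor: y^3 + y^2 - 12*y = (y + 4)*(y^2 - 3*y) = y*(y + 4)*(y - 3)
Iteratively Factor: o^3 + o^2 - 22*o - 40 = (o + 2)*(o^2 - o - 20) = (o + 2)*(o + 4)*(o - 5)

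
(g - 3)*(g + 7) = g^2 + 4*g - 21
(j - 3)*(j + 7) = j^2 + 4*j - 21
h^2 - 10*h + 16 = (h - 8)*(h - 2)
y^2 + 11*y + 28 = (y + 4)*(y + 7)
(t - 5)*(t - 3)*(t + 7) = t^3 - t^2 - 41*t + 105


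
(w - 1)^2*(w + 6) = w^3 + 4*w^2 - 11*w + 6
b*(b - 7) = b^2 - 7*b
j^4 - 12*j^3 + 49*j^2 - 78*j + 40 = (j - 5)*(j - 4)*(j - 2)*(j - 1)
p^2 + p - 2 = (p - 1)*(p + 2)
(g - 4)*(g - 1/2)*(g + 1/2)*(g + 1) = g^4 - 3*g^3 - 17*g^2/4 + 3*g/4 + 1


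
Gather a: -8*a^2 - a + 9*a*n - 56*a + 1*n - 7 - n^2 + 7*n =-8*a^2 + a*(9*n - 57) - n^2 + 8*n - 7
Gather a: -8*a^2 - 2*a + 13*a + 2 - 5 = -8*a^2 + 11*a - 3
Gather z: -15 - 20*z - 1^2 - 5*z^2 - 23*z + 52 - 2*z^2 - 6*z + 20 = -7*z^2 - 49*z + 56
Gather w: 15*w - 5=15*w - 5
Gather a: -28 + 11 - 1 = -18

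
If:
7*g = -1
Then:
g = -1/7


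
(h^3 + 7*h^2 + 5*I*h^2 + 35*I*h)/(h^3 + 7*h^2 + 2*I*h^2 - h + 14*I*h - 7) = h*(h + 5*I)/(h^2 + 2*I*h - 1)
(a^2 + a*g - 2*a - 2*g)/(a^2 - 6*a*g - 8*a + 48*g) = (a^2 + a*g - 2*a - 2*g)/(a^2 - 6*a*g - 8*a + 48*g)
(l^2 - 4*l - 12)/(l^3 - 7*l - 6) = (l - 6)/(l^2 - 2*l - 3)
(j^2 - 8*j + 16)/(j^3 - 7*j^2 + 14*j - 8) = (j - 4)/(j^2 - 3*j + 2)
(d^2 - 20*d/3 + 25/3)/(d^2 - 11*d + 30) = (d - 5/3)/(d - 6)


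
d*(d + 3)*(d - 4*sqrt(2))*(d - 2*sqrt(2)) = d^4 - 6*sqrt(2)*d^3 + 3*d^3 - 18*sqrt(2)*d^2 + 16*d^2 + 48*d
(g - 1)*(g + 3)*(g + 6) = g^3 + 8*g^2 + 9*g - 18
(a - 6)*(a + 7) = a^2 + a - 42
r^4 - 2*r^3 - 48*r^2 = r^2*(r - 8)*(r + 6)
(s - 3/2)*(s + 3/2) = s^2 - 9/4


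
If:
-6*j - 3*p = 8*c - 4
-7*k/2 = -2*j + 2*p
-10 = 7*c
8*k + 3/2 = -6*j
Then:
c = -10/7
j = 719/644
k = -165/161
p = 937/322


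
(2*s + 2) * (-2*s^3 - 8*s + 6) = -4*s^4 - 4*s^3 - 16*s^2 - 4*s + 12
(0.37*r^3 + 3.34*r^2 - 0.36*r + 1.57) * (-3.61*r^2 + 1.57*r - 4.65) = -1.3357*r^5 - 11.4765*r^4 + 4.8229*r^3 - 21.7639*r^2 + 4.1389*r - 7.3005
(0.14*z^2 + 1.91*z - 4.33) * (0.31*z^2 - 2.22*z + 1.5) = 0.0434*z^4 + 0.2813*z^3 - 5.3725*z^2 + 12.4776*z - 6.495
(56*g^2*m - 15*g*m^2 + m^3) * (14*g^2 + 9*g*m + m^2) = 784*g^4*m + 294*g^3*m^2 - 65*g^2*m^3 - 6*g*m^4 + m^5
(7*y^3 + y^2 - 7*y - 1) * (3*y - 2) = 21*y^4 - 11*y^3 - 23*y^2 + 11*y + 2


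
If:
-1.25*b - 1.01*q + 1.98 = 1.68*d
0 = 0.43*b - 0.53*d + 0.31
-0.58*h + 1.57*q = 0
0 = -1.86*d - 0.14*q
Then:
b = -1.07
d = -0.28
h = 10.16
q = 3.75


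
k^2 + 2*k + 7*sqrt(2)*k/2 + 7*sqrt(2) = (k + 2)*(k + 7*sqrt(2)/2)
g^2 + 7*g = g*(g + 7)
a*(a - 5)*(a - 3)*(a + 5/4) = a^4 - 27*a^3/4 + 5*a^2 + 75*a/4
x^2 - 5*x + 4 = (x - 4)*(x - 1)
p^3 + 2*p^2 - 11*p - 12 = (p - 3)*(p + 1)*(p + 4)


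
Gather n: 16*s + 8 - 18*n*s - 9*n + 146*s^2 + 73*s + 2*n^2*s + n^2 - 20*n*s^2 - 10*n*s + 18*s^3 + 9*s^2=n^2*(2*s + 1) + n*(-20*s^2 - 28*s - 9) + 18*s^3 + 155*s^2 + 89*s + 8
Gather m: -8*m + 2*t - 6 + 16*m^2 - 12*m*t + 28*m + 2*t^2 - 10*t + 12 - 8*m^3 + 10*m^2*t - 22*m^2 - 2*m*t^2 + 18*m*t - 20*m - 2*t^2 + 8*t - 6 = -8*m^3 + m^2*(10*t - 6) + m*(-2*t^2 + 6*t)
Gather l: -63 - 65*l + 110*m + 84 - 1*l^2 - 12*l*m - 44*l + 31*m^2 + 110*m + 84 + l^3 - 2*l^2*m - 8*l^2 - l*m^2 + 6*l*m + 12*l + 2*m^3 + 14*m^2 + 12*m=l^3 + l^2*(-2*m - 9) + l*(-m^2 - 6*m - 97) + 2*m^3 + 45*m^2 + 232*m + 105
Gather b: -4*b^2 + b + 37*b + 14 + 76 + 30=-4*b^2 + 38*b + 120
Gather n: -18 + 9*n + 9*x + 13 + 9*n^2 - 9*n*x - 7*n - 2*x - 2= 9*n^2 + n*(2 - 9*x) + 7*x - 7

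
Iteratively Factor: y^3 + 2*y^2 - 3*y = (y - 1)*(y^2 + 3*y) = (y - 1)*(y + 3)*(y)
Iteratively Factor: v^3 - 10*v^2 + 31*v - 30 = (v - 2)*(v^2 - 8*v + 15) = (v - 5)*(v - 2)*(v - 3)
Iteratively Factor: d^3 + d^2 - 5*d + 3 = (d - 1)*(d^2 + 2*d - 3) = (d - 1)^2*(d + 3)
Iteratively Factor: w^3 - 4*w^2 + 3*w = (w - 1)*(w^2 - 3*w) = (w - 3)*(w - 1)*(w)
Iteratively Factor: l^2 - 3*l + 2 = (l - 2)*(l - 1)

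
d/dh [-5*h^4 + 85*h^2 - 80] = -20*h^3 + 170*h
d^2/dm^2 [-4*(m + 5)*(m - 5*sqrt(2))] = -8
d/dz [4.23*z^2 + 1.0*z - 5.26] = 8.46*z + 1.0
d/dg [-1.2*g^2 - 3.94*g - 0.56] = -2.4*g - 3.94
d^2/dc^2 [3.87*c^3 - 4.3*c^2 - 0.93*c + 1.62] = 23.22*c - 8.6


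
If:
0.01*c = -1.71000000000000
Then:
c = -171.00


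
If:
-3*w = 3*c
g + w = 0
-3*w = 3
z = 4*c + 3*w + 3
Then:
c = 1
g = 1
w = -1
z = 4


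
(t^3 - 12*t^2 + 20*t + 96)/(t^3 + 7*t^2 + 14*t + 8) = (t^2 - 14*t + 48)/(t^2 + 5*t + 4)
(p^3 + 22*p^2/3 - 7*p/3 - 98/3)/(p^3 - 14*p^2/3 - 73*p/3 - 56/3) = (p^2 + 5*p - 14)/(p^2 - 7*p - 8)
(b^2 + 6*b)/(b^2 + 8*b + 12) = b/(b + 2)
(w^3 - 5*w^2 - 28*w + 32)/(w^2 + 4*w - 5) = (w^2 - 4*w - 32)/(w + 5)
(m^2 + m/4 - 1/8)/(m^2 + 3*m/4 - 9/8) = (8*m^2 + 2*m - 1)/(8*m^2 + 6*m - 9)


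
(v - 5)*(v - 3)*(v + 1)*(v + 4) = v^4 - 3*v^3 - 21*v^2 + 43*v + 60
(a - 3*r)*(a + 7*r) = a^2 + 4*a*r - 21*r^2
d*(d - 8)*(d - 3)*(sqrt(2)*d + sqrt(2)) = sqrt(2)*d^4 - 10*sqrt(2)*d^3 + 13*sqrt(2)*d^2 + 24*sqrt(2)*d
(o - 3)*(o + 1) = o^2 - 2*o - 3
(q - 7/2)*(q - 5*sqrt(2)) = q^2 - 5*sqrt(2)*q - 7*q/2 + 35*sqrt(2)/2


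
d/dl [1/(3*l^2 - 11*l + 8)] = (11 - 6*l)/(3*l^2 - 11*l + 8)^2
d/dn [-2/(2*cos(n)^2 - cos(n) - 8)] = 2*(1 - 4*cos(n))*sin(n)/(cos(n) - cos(2*n) + 7)^2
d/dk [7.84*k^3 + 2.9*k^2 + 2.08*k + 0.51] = 23.52*k^2 + 5.8*k + 2.08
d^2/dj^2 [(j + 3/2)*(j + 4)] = 2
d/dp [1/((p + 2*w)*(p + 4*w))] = 2*(-p - 3*w)/(p^4 + 12*p^3*w + 52*p^2*w^2 + 96*p*w^3 + 64*w^4)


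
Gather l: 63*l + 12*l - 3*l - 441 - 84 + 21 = 72*l - 504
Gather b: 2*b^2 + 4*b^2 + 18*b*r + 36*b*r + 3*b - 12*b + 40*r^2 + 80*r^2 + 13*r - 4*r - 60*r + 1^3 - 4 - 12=6*b^2 + b*(54*r - 9) + 120*r^2 - 51*r - 15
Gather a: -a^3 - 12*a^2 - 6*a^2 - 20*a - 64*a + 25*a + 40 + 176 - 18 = -a^3 - 18*a^2 - 59*a + 198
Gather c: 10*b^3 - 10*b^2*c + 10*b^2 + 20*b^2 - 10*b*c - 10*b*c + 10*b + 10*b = 10*b^3 + 30*b^2 + 20*b + c*(-10*b^2 - 20*b)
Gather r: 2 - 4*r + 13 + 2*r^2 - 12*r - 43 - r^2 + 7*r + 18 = r^2 - 9*r - 10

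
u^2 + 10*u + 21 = (u + 3)*(u + 7)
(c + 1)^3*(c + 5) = c^4 + 8*c^3 + 18*c^2 + 16*c + 5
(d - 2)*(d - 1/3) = d^2 - 7*d/3 + 2/3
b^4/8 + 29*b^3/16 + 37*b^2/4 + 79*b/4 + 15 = (b/4 + 1)*(b/2 + 1)*(b + 5/2)*(b + 6)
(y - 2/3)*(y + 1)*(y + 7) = y^3 + 22*y^2/3 + 5*y/3 - 14/3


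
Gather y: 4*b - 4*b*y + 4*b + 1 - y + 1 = 8*b + y*(-4*b - 1) + 2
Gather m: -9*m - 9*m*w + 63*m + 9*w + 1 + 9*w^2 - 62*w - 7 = m*(54 - 9*w) + 9*w^2 - 53*w - 6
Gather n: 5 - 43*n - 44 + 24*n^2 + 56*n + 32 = 24*n^2 + 13*n - 7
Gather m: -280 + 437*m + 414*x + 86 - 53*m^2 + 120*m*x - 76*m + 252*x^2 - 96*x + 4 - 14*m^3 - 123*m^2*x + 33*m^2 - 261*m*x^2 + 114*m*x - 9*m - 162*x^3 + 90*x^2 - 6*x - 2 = -14*m^3 + m^2*(-123*x - 20) + m*(-261*x^2 + 234*x + 352) - 162*x^3 + 342*x^2 + 312*x - 192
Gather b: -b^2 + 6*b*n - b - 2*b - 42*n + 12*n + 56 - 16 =-b^2 + b*(6*n - 3) - 30*n + 40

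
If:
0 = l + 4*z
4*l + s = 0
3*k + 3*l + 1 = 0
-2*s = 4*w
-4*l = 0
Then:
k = -1/3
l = 0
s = 0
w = 0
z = 0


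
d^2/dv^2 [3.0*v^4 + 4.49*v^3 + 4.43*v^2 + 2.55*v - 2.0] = 36.0*v^2 + 26.94*v + 8.86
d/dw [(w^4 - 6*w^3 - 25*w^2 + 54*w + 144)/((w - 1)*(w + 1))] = 2*(w^5 - 3*w^4 - 2*w^3 - 18*w^2 - 119*w - 27)/(w^4 - 2*w^2 + 1)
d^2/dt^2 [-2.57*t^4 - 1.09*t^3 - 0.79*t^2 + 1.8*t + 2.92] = -30.84*t^2 - 6.54*t - 1.58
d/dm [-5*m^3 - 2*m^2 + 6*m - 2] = -15*m^2 - 4*m + 6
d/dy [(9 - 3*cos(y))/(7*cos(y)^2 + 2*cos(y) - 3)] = 3*(-7*cos(y)^2 + 42*cos(y) + 3)*sin(y)/(-7*sin(y)^2 + 2*cos(y) + 4)^2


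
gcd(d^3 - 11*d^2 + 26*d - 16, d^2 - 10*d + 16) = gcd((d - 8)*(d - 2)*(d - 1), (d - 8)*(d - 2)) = d^2 - 10*d + 16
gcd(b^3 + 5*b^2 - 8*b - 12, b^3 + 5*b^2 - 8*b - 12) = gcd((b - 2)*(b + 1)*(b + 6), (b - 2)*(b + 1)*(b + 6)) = b^3 + 5*b^2 - 8*b - 12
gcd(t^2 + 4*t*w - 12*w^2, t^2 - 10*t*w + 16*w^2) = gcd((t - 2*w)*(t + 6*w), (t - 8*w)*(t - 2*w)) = t - 2*w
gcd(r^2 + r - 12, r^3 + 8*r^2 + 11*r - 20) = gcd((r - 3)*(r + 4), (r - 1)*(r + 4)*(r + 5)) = r + 4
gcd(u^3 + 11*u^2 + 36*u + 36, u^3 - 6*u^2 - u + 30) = u + 2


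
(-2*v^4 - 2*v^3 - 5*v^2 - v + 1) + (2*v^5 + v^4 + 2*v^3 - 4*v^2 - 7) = 2*v^5 - v^4 - 9*v^2 - v - 6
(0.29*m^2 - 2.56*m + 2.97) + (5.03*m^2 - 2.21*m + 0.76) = 5.32*m^2 - 4.77*m + 3.73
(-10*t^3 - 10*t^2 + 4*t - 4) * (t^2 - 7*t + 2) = -10*t^5 + 60*t^4 + 54*t^3 - 52*t^2 + 36*t - 8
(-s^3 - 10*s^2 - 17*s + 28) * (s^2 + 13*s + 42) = -s^5 - 23*s^4 - 189*s^3 - 613*s^2 - 350*s + 1176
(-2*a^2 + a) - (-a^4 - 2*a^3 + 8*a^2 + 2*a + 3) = a^4 + 2*a^3 - 10*a^2 - a - 3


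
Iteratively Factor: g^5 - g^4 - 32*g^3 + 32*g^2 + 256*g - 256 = (g + 4)*(g^4 - 5*g^3 - 12*g^2 + 80*g - 64) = (g + 4)^2*(g^3 - 9*g^2 + 24*g - 16) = (g - 4)*(g + 4)^2*(g^2 - 5*g + 4) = (g - 4)*(g - 1)*(g + 4)^2*(g - 4)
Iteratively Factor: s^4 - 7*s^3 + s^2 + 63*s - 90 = (s + 3)*(s^3 - 10*s^2 + 31*s - 30) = (s - 5)*(s + 3)*(s^2 - 5*s + 6) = (s - 5)*(s - 3)*(s + 3)*(s - 2)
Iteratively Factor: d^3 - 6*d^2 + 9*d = (d - 3)*(d^2 - 3*d) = d*(d - 3)*(d - 3)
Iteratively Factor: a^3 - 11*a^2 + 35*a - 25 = (a - 5)*(a^2 - 6*a + 5) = (a - 5)^2*(a - 1)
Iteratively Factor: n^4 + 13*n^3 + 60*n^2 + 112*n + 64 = (n + 4)*(n^3 + 9*n^2 + 24*n + 16) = (n + 4)^2*(n^2 + 5*n + 4) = (n + 4)^3*(n + 1)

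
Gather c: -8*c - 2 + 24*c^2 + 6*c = 24*c^2 - 2*c - 2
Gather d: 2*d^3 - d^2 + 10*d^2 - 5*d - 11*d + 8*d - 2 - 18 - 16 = 2*d^3 + 9*d^2 - 8*d - 36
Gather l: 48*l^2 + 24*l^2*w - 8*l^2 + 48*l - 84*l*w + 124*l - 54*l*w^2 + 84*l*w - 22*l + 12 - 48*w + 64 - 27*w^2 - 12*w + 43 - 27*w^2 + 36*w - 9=l^2*(24*w + 40) + l*(150 - 54*w^2) - 54*w^2 - 24*w + 110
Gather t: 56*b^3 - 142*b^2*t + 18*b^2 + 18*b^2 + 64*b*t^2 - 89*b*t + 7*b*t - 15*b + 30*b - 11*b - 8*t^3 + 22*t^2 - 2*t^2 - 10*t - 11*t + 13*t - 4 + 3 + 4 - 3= 56*b^3 + 36*b^2 + 4*b - 8*t^3 + t^2*(64*b + 20) + t*(-142*b^2 - 82*b - 8)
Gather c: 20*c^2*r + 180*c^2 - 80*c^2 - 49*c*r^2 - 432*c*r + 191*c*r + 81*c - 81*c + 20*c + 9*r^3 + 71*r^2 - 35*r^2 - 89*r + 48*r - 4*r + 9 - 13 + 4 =c^2*(20*r + 100) + c*(-49*r^2 - 241*r + 20) + 9*r^3 + 36*r^2 - 45*r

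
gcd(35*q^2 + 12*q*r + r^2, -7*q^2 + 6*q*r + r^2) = 7*q + r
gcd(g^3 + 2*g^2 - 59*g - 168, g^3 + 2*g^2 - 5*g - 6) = g + 3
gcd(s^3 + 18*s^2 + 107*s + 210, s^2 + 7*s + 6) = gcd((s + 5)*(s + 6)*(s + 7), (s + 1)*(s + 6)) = s + 6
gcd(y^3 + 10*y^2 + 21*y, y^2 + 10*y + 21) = y^2 + 10*y + 21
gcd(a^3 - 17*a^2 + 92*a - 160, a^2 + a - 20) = a - 4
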